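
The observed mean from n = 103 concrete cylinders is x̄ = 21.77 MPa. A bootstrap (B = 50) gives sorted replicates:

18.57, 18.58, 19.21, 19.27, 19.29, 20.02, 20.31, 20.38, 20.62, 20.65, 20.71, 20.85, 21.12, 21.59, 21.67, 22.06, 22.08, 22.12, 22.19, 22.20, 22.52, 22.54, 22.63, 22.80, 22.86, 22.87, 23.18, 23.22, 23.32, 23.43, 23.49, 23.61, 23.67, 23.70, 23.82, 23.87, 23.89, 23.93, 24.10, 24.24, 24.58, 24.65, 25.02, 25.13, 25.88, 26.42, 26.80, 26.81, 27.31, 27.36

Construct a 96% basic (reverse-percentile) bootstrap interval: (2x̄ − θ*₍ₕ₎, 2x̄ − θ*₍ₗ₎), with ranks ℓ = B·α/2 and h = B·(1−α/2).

Percentile endpoints at ranks 1 and 49: θ*₍1₎ = 18.57, θ*₍49₎ = 27.31.
Basic interval reflects these around x̄:
  lower = 2 × 21.77 − 27.31 = 16.23
  upper = 2 × 21.77 − 18.57 = 24.97

(16.23, 24.97)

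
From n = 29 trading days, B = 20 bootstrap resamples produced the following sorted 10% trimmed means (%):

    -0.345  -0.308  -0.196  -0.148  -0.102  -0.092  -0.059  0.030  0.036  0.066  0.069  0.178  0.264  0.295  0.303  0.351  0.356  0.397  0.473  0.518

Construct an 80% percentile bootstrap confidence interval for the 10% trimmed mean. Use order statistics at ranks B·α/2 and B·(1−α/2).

α = 0.20; lower rank = 20 × 0.100 = 2; upper rank = 20 × 0.900 = 18.
The 2nd smallest replicate is -0.308; the 18th is 0.397.

(-0.308, 0.397)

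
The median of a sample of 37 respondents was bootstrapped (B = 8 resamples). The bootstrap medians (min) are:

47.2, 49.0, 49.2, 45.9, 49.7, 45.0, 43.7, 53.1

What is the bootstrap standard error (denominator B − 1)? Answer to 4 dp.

SE* = 3.0166

Bootstrap SE is the standard deviation of the 8 replicate medians.
Mean of replicates: (47.2 + 49.0 + 49.2 + 45.9 + 49.7 + 45.0 + 43.7 + 53.1) / 8 = 382.80000 / 8 = 47.85000
Sum of squared deviations: (−0.65000)² + (+1.15000)² + (+1.35000)² + (−1.95000)² + (+1.85000)² + (−2.85000)² + (−4.15000)² + (+5.25000)² = 63.70000
Variance = 63.70000 / 7 = 9.10000
SE* = √9.10000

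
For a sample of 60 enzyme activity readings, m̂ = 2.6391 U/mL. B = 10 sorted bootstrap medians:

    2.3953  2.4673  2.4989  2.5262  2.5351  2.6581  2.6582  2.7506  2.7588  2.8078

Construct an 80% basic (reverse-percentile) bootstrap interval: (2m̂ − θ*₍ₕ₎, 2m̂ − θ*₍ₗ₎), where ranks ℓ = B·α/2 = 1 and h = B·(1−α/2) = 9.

Percentile endpoints at ranks 1 and 9: θ*₍1₎ = 2.3953, θ*₍9₎ = 2.7588.
Basic interval reflects these around m̂:
  lower = 2 × 2.6391 − 2.7588 = 2.5194
  upper = 2 × 2.6391 − 2.3953 = 2.8829

(2.5194, 2.8829)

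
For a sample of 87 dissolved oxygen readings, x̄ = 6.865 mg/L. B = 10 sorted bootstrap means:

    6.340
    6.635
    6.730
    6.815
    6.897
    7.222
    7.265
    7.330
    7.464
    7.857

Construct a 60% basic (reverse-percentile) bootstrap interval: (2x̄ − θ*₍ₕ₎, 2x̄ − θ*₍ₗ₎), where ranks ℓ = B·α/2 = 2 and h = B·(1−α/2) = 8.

(6.400, 7.095)

Percentile endpoints at ranks 2 and 8: θ*₍2₎ = 6.635, θ*₍8₎ = 7.330.
Basic interval reflects these around x̄:
  lower = 2 × 6.865 − 7.330 = 6.400
  upper = 2 × 6.865 − 6.635 = 7.095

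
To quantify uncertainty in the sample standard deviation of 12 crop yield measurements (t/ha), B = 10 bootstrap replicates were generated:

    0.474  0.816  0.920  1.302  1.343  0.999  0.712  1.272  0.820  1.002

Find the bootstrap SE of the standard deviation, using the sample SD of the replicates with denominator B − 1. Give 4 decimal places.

SE* = 0.2796

Bootstrap SE is the standard deviation of the 10 replicate standard deviations.
Mean of replicates: (0.474 + 0.816 + 0.920 + 1.302 + 1.343 + 0.999 + 0.712 + 1.272 + 0.820 + 1.002) / 10 = 9.66000 / 10 = 0.96600
Sum of squared deviations: (−0.49200)² + (−0.15000)² + (−0.04600)² + (+0.33600)² + (+0.37700)² + (+0.03300)² + (−0.25400)² + (+0.30600)² + (−0.14600)² + (+0.03600)² = 0.70356
Variance = 0.70356 / 9 = 0.07817
SE* = √0.07817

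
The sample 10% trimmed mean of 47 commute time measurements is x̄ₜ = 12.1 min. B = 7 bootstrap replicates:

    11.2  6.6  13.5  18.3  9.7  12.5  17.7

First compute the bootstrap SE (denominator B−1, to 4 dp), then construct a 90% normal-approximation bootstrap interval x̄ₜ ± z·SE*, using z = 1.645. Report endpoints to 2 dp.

Mean of replicates = 12.7857; sum of squared deviations = 105.4486; SE* = √(105.4486/6) = 4.1922
Margin = 1.645 × 4.1922 = 6.896
Interval: 12.1 ± 6.896

(5.20, 19.00)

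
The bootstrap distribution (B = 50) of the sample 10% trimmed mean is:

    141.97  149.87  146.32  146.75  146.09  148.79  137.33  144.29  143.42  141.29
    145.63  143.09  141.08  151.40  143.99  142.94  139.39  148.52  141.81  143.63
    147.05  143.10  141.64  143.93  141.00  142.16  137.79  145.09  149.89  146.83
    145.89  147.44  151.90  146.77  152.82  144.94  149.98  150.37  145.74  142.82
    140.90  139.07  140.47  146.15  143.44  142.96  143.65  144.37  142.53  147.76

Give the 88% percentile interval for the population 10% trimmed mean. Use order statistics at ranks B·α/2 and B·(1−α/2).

(139.07, 150.37)

Sorted replicates: 137.33, 137.79, 139.07, 139.39, 140.47, 140.90, 141.00, 141.08, 141.29, 141.64, 141.81, 141.97, 142.16, 142.53, 142.82, 142.94, 142.96, 143.09, 143.10, 143.42, 143.44, 143.63, 143.65, 143.93, 143.99, 144.29, 144.37, 144.94, 145.09, 145.63, 145.74, 145.89, 146.09, 146.15, 146.32, 146.75, 146.77, 146.83, 147.05, 147.44, 147.76, 148.52, 148.79, 149.87, 149.89, 149.98, 150.37, 151.40, 151.90, 152.82
α = 0.12; lower rank = 50 × 0.060 = 3; upper rank = 50 × 0.940 = 47.
The 3rd smallest replicate is 139.07; the 47th is 150.37.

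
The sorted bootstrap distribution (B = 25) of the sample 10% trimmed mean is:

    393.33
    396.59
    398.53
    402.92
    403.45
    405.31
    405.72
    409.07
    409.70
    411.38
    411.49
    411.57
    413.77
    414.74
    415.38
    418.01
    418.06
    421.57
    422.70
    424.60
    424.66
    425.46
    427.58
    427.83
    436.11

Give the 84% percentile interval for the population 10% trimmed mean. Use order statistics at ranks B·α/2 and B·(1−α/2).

(396.59, 427.58)

α = 0.16; lower rank = 25 × 0.080 = 2; upper rank = 25 × 0.920 = 23.
The 2nd smallest replicate is 396.59; the 23rd is 427.58.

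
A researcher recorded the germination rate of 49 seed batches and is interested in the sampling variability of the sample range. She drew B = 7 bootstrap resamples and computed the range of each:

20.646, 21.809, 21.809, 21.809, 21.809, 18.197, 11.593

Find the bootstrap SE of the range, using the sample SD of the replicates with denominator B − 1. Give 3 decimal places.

SE* = 3.800

Bootstrap SE is the standard deviation of the 7 replicate ranges.
Mean of replicates: (20.646 + 21.809 + 21.809 + 21.809 + 21.809 + 18.197 + 11.593) / 7 = 137.6720 / 7 = 19.6674
Sum of squared deviations: (+0.9786)² + (+2.1416)² + (+2.1416)² + (+2.1416)² + (+2.1416)² + (−1.4704)² + (−8.0744)² = 86.6615
Variance = 86.6615 / 6 = 14.4436
SE* = √14.4436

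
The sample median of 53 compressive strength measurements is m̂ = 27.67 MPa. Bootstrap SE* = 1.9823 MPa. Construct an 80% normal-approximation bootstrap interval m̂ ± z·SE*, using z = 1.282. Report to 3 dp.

Margin = 1.282 × 1.9823 = 2.5413
Interval: 27.67 ± 2.5413

(25.129, 30.211)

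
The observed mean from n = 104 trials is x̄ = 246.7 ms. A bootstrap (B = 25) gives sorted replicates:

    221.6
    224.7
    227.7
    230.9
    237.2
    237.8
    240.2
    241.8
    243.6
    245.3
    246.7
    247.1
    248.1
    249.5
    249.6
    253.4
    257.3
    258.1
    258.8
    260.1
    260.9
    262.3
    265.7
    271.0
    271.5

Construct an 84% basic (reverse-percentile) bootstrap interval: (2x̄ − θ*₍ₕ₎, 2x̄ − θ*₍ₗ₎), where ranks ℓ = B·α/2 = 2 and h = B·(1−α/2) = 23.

(227.7, 268.7)

Percentile endpoints at ranks 2 and 23: θ*₍2₎ = 224.7, θ*₍23₎ = 265.7.
Basic interval reflects these around x̄:
  lower = 2 × 246.7 − 265.7 = 227.7
  upper = 2 × 246.7 − 224.7 = 268.7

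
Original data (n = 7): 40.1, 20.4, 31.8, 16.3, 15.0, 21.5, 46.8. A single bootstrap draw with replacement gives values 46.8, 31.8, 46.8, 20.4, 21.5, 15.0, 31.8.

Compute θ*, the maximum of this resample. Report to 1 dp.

Maximum = 46.8

θ* = 46.8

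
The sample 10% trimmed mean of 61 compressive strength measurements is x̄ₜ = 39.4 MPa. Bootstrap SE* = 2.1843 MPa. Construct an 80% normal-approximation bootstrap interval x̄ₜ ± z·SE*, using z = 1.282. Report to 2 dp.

(36.60, 42.20)

Margin = 1.282 × 2.1843 = 2.800
Interval: 39.4 ± 2.800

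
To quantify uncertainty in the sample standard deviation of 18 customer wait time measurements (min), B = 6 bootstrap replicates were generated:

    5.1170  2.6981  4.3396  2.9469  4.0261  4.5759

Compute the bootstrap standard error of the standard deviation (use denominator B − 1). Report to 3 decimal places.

SE* = 0.947

Bootstrap SE is the standard deviation of the 6 replicate standard deviations.
Mean of replicates: (5.1170 + 2.6981 + 4.3396 + 2.9469 + 4.0261 + 4.5759) / 6 = 23.70360 / 6 = 3.95060
Sum of squared deviations: (+1.16640)² + (−1.25250)² + (+0.38900)² + (−1.00370)² + (+0.07550)² + (+0.62530)² = 4.48468
Variance = 4.48468 / 5 = 0.89694
SE* = √0.89694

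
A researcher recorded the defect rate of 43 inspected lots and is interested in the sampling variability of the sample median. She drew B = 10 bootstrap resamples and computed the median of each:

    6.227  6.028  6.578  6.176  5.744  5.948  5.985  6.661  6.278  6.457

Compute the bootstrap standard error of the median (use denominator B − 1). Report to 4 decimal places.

Bootstrap SE is the standard deviation of the 10 replicate medians.
Mean of replicates: (6.227 + 6.028 + 6.578 + 6.176 + 5.744 + 5.948 + 5.985 + 6.661 + 6.278 + 6.457) / 10 = 62.08200 / 10 = 6.20820
Sum of squared deviations: (+0.01880)² + (−0.18020)² + (+0.36980)² + (−0.03220)² + (−0.46420)² + (−0.26020)² + (−0.22320)² + (+0.45280)² + (+0.06980)² + (+0.24880)² = 0.77542
Variance = 0.77542 / 9 = 0.08616
SE* = √0.08616

SE* = 0.2935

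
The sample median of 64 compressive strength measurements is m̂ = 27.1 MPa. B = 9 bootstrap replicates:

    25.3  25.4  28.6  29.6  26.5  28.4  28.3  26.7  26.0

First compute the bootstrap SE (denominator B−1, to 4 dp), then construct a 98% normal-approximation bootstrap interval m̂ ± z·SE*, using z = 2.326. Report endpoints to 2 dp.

(23.48, 30.72)

Mean of replicates = 27.2000; sum of squared deviations = 19.4000; SE* = √(19.4000/8) = 1.5572
Margin = 2.326 × 1.5572 = 3.622
Interval: 27.1 ± 3.622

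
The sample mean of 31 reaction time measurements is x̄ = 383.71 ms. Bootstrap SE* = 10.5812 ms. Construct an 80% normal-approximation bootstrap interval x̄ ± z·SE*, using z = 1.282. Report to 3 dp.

Margin = 1.282 × 10.5812 = 13.5651
Interval: 383.71 ± 13.5651

(370.145, 397.275)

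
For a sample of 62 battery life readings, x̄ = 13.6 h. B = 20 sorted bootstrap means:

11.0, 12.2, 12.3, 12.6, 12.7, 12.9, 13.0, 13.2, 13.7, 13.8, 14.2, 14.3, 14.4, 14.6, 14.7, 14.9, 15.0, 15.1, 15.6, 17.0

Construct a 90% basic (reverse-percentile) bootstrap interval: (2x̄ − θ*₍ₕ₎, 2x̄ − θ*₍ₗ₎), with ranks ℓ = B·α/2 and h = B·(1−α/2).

(11.6, 16.2)

Percentile endpoints at ranks 1 and 19: θ*₍1₎ = 11.0, θ*₍19₎ = 15.6.
Basic interval reflects these around x̄:
  lower = 2 × 13.6 − 15.6 = 11.6
  upper = 2 × 13.6 − 11.0 = 16.2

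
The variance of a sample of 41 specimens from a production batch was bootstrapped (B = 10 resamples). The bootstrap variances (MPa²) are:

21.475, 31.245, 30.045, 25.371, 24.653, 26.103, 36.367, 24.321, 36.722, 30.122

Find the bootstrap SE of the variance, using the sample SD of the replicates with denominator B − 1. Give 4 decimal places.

Bootstrap SE is the standard deviation of the 10 replicate variances.
Mean of replicates: (21.475 + 31.245 + 30.045 + 25.371 + 24.653 + 26.103 + 36.367 + 24.321 + 36.722 + 30.122) / 10 = 286.42400 / 10 = 28.64240
Sum of squared deviations: (−7.16740)² + (+2.60260)² + (+1.40260)² + (−3.27140)² + (−3.98940)² + (−2.53940)² + (+7.72460)² + (−4.32140)² + (+8.07960)² + (+1.47960)² = 238.99145
Variance = 238.99145 / 9 = 26.55461
SE* = √26.55461

SE* = 5.1531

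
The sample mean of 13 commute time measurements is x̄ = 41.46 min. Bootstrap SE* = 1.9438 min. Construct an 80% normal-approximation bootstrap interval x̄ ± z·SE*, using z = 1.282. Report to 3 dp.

Margin = 1.282 × 1.9438 = 2.4920
Interval: 41.46 ± 2.4920

(38.968, 43.952)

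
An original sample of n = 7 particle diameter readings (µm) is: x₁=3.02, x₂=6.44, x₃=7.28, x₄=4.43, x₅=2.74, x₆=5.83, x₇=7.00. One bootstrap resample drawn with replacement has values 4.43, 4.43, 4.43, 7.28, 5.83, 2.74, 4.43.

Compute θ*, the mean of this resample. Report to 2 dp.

Mean = (4.43 + 4.43 + 4.43 + 7.28 + 5.83 + 2.74 + 4.43) / 7 = 33.570 / 7 = 4.80

θ* = 4.80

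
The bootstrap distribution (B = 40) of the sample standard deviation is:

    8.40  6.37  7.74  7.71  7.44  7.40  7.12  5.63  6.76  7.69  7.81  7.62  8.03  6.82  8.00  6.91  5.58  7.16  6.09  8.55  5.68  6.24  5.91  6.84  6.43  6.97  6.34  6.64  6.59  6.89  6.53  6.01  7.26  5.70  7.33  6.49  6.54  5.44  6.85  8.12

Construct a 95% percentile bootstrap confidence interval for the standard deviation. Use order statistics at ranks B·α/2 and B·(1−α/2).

Sorted replicates: 5.44, 5.58, 5.63, 5.68, 5.70, 5.91, 6.01, 6.09, 6.24, 6.34, 6.37, 6.43, 6.49, 6.53, 6.54, 6.59, 6.64, 6.76, 6.82, 6.84, 6.85, 6.89, 6.91, 6.97, 7.12, 7.16, 7.26, 7.33, 7.40, 7.44, 7.62, 7.69, 7.71, 7.74, 7.81, 8.00, 8.03, 8.12, 8.40, 8.55
α = 0.05; lower rank = 40 × 0.025 = 1; upper rank = 40 × 0.975 = 39.
The 1st smallest replicate is 5.44; the 39th is 8.40.

(5.44, 8.40)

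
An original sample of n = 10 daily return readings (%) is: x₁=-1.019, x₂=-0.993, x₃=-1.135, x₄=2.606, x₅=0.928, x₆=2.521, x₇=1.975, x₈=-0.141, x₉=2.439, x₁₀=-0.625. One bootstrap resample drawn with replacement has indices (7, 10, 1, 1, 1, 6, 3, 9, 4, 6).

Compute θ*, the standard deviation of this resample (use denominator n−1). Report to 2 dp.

Resample values: 1.975, -0.625, -1.019, -1.019, -1.019, 2.521, -1.135, 2.439, 2.606, 2.521.
Mean = 0.7245; sum of squared deviations = 28.8964
s² = 28.8964 / 9 = 3.2107
s = √3.2107 = 1.79

θ* = 1.79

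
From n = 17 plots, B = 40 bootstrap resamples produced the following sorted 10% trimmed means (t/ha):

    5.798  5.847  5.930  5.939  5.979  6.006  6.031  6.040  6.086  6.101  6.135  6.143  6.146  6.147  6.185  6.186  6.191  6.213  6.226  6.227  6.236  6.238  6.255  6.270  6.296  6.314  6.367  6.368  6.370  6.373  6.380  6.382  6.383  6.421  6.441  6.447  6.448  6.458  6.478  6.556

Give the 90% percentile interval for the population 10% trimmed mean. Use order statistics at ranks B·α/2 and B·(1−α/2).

(5.847, 6.458)

α = 0.10; lower rank = 40 × 0.050 = 2; upper rank = 40 × 0.950 = 38.
The 2nd smallest replicate is 5.847; the 38th is 6.458.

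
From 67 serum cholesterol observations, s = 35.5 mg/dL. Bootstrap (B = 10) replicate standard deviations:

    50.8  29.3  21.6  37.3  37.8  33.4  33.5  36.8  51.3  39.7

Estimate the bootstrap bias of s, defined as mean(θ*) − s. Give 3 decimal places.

bias = +1.650

mean(θ*) = (50.8 + 29.3 + 21.6 + 37.3 + 37.8 + 33.4 + 33.5 + 36.8 + 51.3 + 39.7) / 10 = 37.1500
bias = 37.1500 − 35.5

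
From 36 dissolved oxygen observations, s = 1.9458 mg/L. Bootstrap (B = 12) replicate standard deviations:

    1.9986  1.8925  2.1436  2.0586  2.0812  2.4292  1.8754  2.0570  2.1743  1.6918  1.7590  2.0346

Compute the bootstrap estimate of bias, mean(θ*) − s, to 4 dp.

mean(θ*) = (1.9986 + 1.8925 + 2.1436 + 2.0586 + 2.0812 + 2.4292 + 1.8754 + 2.0570 + 2.1743 + 1.6918 + 1.7590 + 2.0346) / 12 = 2.01632
bias = 2.01632 − 1.9458

bias = +0.0705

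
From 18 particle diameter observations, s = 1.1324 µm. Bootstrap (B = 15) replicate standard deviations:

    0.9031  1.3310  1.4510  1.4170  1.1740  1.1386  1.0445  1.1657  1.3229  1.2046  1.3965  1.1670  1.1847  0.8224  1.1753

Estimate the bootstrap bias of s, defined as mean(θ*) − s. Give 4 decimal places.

mean(θ*) = (0.9031 + 1.3310 + 1.4510 + 1.4170 + 1.1740 + 1.1386 + 1.0445 + 1.1657 + 1.3229 + 1.2046 + 1.3965 + 1.1670 + 1.1847 + 0.8224 + 1.1753) / 15 = 1.19322
bias = 1.19322 − 1.1324

bias = +0.0608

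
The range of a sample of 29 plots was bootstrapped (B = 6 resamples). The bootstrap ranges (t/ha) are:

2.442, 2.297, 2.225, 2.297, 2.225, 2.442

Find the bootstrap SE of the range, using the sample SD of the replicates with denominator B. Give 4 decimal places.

SE* = 0.0902

Bootstrap SE is the standard deviation of the 6 replicate ranges.
Mean of replicates: (2.442 + 2.297 + 2.225 + 2.297 + 2.225 + 2.442) / 6 = 13.92800 / 6 = 2.32133
Sum of squared deviations: (+0.12067)² + (−0.02433)² + (−0.09633)² + (−0.02433)² + (−0.09633)² + (+0.12067)² = 0.04887
Variance = 0.04887 / 6 = 0.00814
SE* = √0.00814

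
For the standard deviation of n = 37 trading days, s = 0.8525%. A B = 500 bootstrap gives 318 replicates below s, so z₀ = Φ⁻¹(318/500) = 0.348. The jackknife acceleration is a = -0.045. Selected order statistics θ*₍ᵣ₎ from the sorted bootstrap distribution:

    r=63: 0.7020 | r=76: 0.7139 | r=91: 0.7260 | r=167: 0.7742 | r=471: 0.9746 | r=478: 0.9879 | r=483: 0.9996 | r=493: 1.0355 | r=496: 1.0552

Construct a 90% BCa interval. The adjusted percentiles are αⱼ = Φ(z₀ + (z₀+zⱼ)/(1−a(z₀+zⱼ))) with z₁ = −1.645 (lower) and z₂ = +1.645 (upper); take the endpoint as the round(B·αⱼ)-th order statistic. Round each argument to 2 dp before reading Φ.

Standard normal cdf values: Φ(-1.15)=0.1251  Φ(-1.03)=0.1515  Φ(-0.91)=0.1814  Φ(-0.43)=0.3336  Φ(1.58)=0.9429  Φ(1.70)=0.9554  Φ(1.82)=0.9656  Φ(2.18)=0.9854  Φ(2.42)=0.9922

(0.7139, 1.0355)

Lower: z₀ + z₁ = 0.348 + (-1.645) = -1.297; 1 − a(z₀+z₁) = 1 − (-0.045)(-1.297) = 0.9416; argument = 0.348 + (-1.297)/0.9416 = -1.0294 → -1.03.
α₁ = Φ(-1.03) = 0.1515; rank = round(500 × 0.1515) = 76; θ*₍76₎ = 0.7139.
Upper: z₀ + z₂ = 1.993; 1 − a(z₀+z₂) = 1.0897; argument = 2.1770 → 2.18; α₂ = 0.9854; rank = 493; θ*₍493₎ = 1.0355.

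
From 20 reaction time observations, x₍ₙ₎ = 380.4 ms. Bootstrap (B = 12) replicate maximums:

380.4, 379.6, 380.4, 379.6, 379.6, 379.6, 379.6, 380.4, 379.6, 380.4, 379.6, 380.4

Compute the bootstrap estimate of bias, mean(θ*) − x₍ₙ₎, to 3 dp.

mean(θ*) = (380.4 + 379.6 + 380.4 + 379.6 + 379.6 + 379.6 + 379.6 + 380.4 + 379.6 + 380.4 + 379.6 + 380.4) / 12 = 379.9333
bias = 379.9333 − 380.4

bias = −0.467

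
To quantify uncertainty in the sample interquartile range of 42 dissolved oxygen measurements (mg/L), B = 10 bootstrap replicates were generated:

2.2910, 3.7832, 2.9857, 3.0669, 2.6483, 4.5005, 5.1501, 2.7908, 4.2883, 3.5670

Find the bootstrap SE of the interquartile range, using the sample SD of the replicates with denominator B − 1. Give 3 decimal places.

Bootstrap SE is the standard deviation of the 10 replicate interquartile ranges.
Mean of replicates: (2.2910 + 3.7832 + 2.9857 + 3.0669 + 2.6483 + 4.5005 + 5.1501 + 2.7908 + 4.2883 + 3.5670) / 10 = 35.07180 / 10 = 3.50718
Sum of squared deviations: (−1.21618)² + (+0.27602)² + (−0.52148)² + (−0.44028)² + (−0.85888)² + (+0.99332)² + (+1.64292)² + (−0.71638)² + (+0.78112)² + (+0.05982)² = 7.57154
Variance = 7.57154 / 9 = 0.84128
SE* = √0.84128

SE* = 0.917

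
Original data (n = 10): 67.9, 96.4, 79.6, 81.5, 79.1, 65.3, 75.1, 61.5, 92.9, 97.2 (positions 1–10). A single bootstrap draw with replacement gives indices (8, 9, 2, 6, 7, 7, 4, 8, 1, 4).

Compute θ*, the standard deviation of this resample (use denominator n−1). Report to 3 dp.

θ* = 12.312

Resample values: 61.5, 92.9, 96.4, 65.3, 75.1, 75.1, 81.5, 61.5, 67.9, 81.5.
Mean = 75.8700; sum of squared deviations = 1364.3210
s² = 1364.3210 / 9 = 151.5912
s = √151.5912 = 12.312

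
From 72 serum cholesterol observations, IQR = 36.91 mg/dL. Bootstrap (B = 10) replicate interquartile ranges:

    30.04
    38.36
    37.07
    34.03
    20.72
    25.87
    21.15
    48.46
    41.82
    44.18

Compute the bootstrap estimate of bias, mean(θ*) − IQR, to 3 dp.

bias = −2.740

mean(θ*) = (30.04 + 38.36 + 37.07 + 34.03 + 20.72 + 25.87 + 21.15 + 48.46 + 41.82 + 44.18) / 10 = 34.1700
bias = 34.1700 − 36.91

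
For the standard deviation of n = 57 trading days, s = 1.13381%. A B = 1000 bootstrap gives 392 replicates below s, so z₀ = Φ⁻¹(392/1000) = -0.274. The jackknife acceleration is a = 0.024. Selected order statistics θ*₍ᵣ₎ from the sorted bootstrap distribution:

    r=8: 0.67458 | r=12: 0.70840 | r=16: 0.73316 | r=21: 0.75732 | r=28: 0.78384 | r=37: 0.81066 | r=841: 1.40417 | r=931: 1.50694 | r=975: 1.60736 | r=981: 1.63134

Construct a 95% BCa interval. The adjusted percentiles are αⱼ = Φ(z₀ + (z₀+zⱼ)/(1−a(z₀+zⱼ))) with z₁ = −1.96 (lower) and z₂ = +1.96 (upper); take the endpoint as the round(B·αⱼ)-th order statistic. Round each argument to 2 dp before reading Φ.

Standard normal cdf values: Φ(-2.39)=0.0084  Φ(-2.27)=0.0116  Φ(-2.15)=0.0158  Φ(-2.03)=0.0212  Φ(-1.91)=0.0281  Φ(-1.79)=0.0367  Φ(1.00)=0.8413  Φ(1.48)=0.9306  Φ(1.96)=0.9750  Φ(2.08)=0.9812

Lower: z₀ + z₁ = -0.274 + (-1.960) = -2.234; 1 − a(z₀+z₁) = 1 − (0.024)(-2.234) = 1.0536; argument = -0.274 + (-2.234)/1.0536 = -2.3943 → -2.39.
α₁ = Φ(-2.39) = 0.0084; rank = round(1000 × 0.0084) = 8; θ*₍8₎ = 0.67458.
Upper: z₀ + z₂ = 1.686; 1 − a(z₀+z₂) = 0.9595; argument = 1.4831 → 1.48; α₂ = 0.9306; rank = 931; θ*₍931₎ = 1.50694.

(0.67458, 1.50694)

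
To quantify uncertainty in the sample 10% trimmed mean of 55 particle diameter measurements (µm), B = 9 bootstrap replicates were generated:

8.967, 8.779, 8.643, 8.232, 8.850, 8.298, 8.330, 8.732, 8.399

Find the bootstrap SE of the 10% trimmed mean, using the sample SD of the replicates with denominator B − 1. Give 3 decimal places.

Bootstrap SE is the standard deviation of the 9 replicate 10% trimmed means.
Mean of replicates: (8.967 + 8.779 + 8.643 + 8.232 + 8.850 + 8.298 + 8.330 + 8.732 + 8.399) / 9 = 77.23000 / 9 = 8.58111
Sum of squared deviations: (+0.38589)² + (+0.19789)² + (+0.06189)² + (−0.34911)² + (+0.26889)² + (−0.28311)² + (−0.25111)² + (+0.15089)² + (−0.18211)² = 0.58522
Variance = 0.58522 / 8 = 0.07315
SE* = √0.07315

SE* = 0.270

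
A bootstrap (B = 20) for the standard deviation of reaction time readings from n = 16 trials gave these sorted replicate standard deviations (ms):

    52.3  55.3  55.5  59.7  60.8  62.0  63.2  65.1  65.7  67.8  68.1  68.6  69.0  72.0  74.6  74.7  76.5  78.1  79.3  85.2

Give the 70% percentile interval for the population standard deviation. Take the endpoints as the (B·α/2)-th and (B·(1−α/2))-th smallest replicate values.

α = 0.30; lower rank = 20 × 0.150 = 3; upper rank = 20 × 0.850 = 17.
The 3rd smallest replicate is 55.5; the 17th is 76.5.

(55.5, 76.5)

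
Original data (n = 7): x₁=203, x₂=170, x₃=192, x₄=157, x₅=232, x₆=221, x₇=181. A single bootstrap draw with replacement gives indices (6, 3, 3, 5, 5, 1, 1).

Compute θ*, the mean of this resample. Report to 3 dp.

Resample values: 221, 192, 192, 232, 232, 203, 203.
Mean = (221 + 192 + 192 + 232 + 232 + 203 + 203) / 7 = 1475.0 / 7 = 210.714

θ* = 210.714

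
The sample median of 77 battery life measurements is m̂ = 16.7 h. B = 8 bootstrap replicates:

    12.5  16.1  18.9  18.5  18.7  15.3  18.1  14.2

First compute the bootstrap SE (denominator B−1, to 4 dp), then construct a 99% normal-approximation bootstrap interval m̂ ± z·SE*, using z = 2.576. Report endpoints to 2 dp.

(10.54, 22.86)

Mean of replicates = 16.5375; sum of squared deviations = 40.0387; SE* = √(40.0387/7) = 2.3916
Margin = 2.576 × 2.3916 = 6.161
Interval: 16.7 ± 6.161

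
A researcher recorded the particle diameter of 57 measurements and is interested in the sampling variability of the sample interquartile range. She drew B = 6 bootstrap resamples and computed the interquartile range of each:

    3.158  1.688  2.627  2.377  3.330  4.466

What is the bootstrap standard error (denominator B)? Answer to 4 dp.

Bootstrap SE is the standard deviation of the 6 replicate interquartile ranges.
Mean of replicates: (3.158 + 1.688 + 2.627 + 2.377 + 3.330 + 4.466) / 6 = 17.64600 / 6 = 2.94100
Sum of squared deviations: (+0.21700)² + (−1.25300)² + (−0.31400)² + (−0.56400)² + (+0.38900)² + (+1.52500)² = 4.51074
Variance = 4.51074 / 6 = 0.75179
SE* = √0.75179

SE* = 0.8671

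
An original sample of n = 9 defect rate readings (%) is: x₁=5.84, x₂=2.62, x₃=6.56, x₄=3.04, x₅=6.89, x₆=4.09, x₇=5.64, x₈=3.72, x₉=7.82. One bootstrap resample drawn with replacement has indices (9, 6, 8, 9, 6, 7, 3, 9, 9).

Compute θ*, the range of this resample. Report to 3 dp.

θ* = 4.100

Resample values: 7.82, 4.09, 3.72, 7.82, 4.09, 5.64, 6.56, 7.82, 7.82.
Range = 7.82 − 3.72 = 4.100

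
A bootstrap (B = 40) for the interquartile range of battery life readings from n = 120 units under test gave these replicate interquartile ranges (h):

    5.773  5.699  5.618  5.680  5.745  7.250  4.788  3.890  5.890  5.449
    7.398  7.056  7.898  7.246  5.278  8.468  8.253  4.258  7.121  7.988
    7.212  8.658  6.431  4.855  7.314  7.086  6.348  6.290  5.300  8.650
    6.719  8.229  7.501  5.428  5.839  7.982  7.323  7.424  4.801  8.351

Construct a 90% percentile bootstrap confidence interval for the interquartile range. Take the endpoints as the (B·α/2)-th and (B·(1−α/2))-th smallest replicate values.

Sorted replicates: 3.890, 4.258, 4.788, 4.801, 4.855, 5.278, 5.300, 5.428, 5.449, 5.618, 5.680, 5.699, 5.745, 5.773, 5.839, 5.890, 6.290, 6.348, 6.431, 6.719, 7.056, 7.086, 7.121, 7.212, 7.246, 7.250, 7.314, 7.323, 7.398, 7.424, 7.501, 7.898, 7.982, 7.988, 8.229, 8.253, 8.351, 8.468, 8.650, 8.658
α = 0.10; lower rank = 40 × 0.050 = 2; upper rank = 40 × 0.950 = 38.
The 2nd smallest replicate is 4.258; the 38th is 8.468.

(4.258, 8.468)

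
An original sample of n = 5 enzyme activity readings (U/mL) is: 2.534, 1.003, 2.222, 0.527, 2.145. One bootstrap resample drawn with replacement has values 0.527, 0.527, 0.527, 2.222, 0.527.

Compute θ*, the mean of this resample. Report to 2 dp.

Mean = (0.527 + 0.527 + 0.527 + 2.222 + 0.527) / 5 = 4.3300 / 5 = 0.87

θ* = 0.87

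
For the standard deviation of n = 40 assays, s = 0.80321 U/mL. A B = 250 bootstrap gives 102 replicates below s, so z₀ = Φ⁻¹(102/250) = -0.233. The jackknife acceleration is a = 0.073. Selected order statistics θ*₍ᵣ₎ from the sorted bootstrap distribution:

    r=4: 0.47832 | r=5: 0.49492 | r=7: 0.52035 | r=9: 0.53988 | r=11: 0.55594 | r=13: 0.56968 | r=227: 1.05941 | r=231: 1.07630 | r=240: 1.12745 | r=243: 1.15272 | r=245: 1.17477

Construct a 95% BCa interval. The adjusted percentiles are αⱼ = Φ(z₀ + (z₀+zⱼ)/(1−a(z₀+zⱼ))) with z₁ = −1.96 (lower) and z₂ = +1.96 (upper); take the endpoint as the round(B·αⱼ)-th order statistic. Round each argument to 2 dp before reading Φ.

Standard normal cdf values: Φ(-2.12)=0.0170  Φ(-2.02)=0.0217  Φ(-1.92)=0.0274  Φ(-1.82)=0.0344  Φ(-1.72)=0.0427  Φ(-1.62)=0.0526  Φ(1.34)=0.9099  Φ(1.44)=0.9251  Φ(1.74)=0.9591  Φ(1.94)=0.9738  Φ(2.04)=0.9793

Lower: z₀ + z₁ = -0.233 + (-1.960) = -2.193; 1 − a(z₀+z₁) = 1 − (0.073)(-2.193) = 1.1601; argument = -0.233 + (-2.193)/1.1601 = -2.1234 → -2.12.
α₁ = Φ(-2.12) = 0.0170; rank = round(250 × 0.0170) = 4; θ*₍4₎ = 0.47832.
Upper: z₀ + z₂ = 1.727; 1 − a(z₀+z₂) = 0.8739; argument = 1.7431 → 1.74; α₂ = 0.9591; rank = 240; θ*₍240₎ = 1.12745.

(0.47832, 1.12745)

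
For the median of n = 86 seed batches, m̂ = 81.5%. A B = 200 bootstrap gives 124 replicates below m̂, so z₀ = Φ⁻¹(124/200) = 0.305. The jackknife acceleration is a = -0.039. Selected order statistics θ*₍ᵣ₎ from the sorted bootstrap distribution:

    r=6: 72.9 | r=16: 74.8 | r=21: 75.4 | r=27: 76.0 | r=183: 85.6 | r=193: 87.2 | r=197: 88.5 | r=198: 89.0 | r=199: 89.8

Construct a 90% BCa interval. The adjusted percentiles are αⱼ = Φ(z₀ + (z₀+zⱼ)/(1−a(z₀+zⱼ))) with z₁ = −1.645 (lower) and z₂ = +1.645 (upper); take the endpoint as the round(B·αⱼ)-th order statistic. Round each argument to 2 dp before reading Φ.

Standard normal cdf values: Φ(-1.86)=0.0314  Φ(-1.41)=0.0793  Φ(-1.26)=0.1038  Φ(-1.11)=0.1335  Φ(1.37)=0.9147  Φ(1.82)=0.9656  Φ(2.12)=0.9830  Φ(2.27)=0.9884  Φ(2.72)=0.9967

(76.0, 88.5)

Lower: z₀ + z₁ = 0.305 + (-1.645) = -1.340; 1 − a(z₀+z₁) = 1 − (-0.039)(-1.340) = 0.9477; argument = 0.305 + (-1.340)/0.9477 = -1.1089 → -1.11.
α₁ = Φ(-1.11) = 0.1335; rank = round(200 × 0.1335) = 27; θ*₍27₎ = 76.0.
Upper: z₀ + z₂ = 1.950; 1 − a(z₀+z₂) = 1.0760; argument = 2.1172 → 2.12; α₂ = 0.9830; rank = 197; θ*₍197₎ = 88.5.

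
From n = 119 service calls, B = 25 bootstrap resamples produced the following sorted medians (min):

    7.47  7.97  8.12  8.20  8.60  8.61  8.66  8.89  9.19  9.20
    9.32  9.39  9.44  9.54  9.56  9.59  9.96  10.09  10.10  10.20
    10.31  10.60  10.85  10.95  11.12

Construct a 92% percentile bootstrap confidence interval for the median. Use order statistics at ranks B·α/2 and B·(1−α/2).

α = 0.08; lower rank = 25 × 0.040 = 1; upper rank = 25 × 0.960 = 24.
The 1st smallest replicate is 7.47; the 24th is 10.95.

(7.47, 10.95)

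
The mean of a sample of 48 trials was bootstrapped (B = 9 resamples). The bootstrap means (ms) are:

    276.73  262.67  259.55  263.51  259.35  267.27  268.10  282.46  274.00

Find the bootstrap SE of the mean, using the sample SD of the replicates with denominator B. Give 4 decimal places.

Bootstrap SE is the standard deviation of the 9 replicate means.
Mean of replicates: (276.73 + 262.67 + 259.55 + 263.51 + 259.35 + 267.27 + 268.10 + 282.46 + 274.00) / 9 = 2413.64000 / 9 = 268.18222
Sum of squared deviations: (+8.54778)² + (−5.51222)² + (−8.63222)² + (−4.67222)² + (−8.83222)² + (−0.91222)² + (−0.08222)² + (+14.27778)² + (+5.81778)² = 516.34256
Variance = 516.34256 / 9 = 57.37140
SE* = √57.37140

SE* = 7.5744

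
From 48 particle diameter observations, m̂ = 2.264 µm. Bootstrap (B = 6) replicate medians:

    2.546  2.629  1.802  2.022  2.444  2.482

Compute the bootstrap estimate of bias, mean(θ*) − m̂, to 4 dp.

bias = +0.0568

mean(θ*) = (2.546 + 2.629 + 1.802 + 2.022 + 2.444 + 2.482) / 6 = 2.32083
bias = 2.32083 − 2.264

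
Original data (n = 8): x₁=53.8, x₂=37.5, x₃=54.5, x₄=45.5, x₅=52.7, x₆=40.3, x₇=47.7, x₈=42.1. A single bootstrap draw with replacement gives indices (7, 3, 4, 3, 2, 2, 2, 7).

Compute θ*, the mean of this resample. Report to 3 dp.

Resample values: 47.7, 54.5, 45.5, 54.5, 37.5, 37.5, 37.5, 47.7.
Mean = (47.7 + 54.5 + 45.5 + 54.5 + 37.5 + 37.5 + 37.5 + 47.7) / 8 = 362.40 / 8 = 45.300

θ* = 45.300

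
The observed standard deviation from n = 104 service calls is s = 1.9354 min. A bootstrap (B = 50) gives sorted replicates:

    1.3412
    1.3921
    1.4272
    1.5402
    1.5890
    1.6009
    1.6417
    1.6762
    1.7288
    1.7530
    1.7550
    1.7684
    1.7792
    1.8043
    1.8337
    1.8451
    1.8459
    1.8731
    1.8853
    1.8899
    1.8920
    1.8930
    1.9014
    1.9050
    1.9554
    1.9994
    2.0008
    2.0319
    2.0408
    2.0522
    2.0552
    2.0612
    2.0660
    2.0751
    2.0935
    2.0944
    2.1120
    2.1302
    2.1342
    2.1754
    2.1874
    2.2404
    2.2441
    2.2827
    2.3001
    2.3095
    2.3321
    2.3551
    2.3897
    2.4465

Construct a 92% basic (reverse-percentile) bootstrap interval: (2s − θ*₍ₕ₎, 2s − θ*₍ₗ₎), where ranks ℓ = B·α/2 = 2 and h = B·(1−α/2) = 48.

Percentile endpoints at ranks 2 and 48: θ*₍2₎ = 1.3921, θ*₍48₎ = 2.3551.
Basic interval reflects these around s:
  lower = 2 × 1.9354 − 2.3551 = 1.5157
  upper = 2 × 1.9354 − 1.3921 = 2.4787

(1.5157, 2.4787)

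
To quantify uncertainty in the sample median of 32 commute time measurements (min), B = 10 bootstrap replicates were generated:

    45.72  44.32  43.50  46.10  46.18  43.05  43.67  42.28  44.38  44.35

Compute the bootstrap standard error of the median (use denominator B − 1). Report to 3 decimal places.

Bootstrap SE is the standard deviation of the 10 replicate medians.
Mean of replicates: (45.72 + 44.32 + 43.50 + 46.10 + 46.18 + 43.05 + 43.67 + 42.28 + 44.38 + 44.35) / 10 = 443.5500 / 10 = 44.3550
Sum of squared deviations: (+1.3650)² + (−0.0350)² + (−0.8550)² + (+1.7450)² + (+1.8250)² + (−1.3050)² + (−0.6850)² + (−2.0750)² + (+0.0250)² + (−0.0050)² = 15.4497
Variance = 15.4497 / 9 = 1.7166
SE* = √1.7166

SE* = 1.310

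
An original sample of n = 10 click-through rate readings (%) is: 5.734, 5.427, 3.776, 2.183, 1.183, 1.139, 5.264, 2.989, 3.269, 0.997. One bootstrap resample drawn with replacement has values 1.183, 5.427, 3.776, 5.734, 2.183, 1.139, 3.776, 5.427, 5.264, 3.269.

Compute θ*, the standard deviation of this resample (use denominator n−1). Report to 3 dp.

θ* = 1.762

Mean = 3.7178; sum of squared deviations = 27.9378
s² = 27.9378 / 9 = 3.1042
s = √3.1042 = 1.762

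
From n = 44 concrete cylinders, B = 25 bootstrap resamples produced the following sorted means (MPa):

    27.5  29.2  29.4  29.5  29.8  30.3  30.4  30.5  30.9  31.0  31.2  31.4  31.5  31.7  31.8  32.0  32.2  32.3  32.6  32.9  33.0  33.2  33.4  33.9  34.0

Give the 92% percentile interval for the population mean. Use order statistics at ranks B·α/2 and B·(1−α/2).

(27.5, 33.9)

α = 0.08; lower rank = 25 × 0.040 = 1; upper rank = 25 × 0.960 = 24.
The 1st smallest replicate is 27.5; the 24th is 33.9.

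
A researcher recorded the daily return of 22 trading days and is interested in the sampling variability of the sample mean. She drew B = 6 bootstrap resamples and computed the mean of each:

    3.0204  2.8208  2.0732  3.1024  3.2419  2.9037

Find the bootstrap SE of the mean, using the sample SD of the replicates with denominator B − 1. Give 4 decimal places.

Bootstrap SE is the standard deviation of the 6 replicate means.
Mean of replicates: (3.0204 + 2.8208 + 2.0732 + 3.1024 + 3.2419 + 2.9037) / 6 = 17.16240 / 6 = 2.86040
Sum of squared deviations: (+0.16000)² + (−0.03960)² + (−0.78720)² + (+0.24200)² + (+0.38150)² + (+0.04330)² = 0.85283
Variance = 0.85283 / 5 = 0.17057
SE* = √0.17057

SE* = 0.4130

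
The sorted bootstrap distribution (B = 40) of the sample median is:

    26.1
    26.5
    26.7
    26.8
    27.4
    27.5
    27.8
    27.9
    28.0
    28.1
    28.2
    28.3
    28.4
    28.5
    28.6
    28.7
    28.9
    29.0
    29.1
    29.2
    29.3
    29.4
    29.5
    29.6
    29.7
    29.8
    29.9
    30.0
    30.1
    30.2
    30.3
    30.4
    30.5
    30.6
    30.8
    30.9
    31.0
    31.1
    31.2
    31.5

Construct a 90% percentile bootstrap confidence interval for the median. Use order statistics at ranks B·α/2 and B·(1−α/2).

α = 0.10; lower rank = 40 × 0.050 = 2; upper rank = 40 × 0.950 = 38.
The 2nd smallest replicate is 26.5; the 38th is 31.1.

(26.5, 31.1)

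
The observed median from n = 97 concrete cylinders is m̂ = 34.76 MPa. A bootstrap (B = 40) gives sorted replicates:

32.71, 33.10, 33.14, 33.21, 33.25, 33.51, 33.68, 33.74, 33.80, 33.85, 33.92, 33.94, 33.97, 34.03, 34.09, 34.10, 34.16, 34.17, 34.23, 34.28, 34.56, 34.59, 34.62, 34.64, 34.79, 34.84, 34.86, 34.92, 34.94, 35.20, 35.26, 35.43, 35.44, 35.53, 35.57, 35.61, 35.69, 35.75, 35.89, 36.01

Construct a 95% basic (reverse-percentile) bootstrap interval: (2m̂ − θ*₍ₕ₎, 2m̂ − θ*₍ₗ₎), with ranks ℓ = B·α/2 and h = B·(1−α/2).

Percentile endpoints at ranks 1 and 39: θ*₍1₎ = 32.71, θ*₍39₎ = 35.89.
Basic interval reflects these around m̂:
  lower = 2 × 34.76 − 35.89 = 33.63
  upper = 2 × 34.76 − 32.71 = 36.81

(33.63, 36.81)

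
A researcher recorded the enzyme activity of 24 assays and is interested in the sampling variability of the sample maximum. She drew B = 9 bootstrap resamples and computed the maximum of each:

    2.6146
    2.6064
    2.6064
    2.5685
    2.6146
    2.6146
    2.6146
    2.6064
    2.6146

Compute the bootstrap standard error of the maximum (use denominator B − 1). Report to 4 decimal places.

Bootstrap SE is the standard deviation of the 9 replicate maximums.
Mean of replicates: (2.6146 + 2.6064 + 2.6064 + 2.5685 + 2.6146 + 2.6146 + 2.6146 + 2.6064 + 2.6146) / 9 = 23.460700 / 9 = 2.606744
Sum of squared deviations: (+0.007856)² + (−0.000344)² + (−0.000344)² + (−0.038244)² + (+0.007856)² + (+0.007856)² + (+0.007856)² + (−0.000344)² + (+0.007856)² = 0.001772
Variance = 0.001772 / 8 = 0.000221
SE* = √0.000221

SE* = 0.0149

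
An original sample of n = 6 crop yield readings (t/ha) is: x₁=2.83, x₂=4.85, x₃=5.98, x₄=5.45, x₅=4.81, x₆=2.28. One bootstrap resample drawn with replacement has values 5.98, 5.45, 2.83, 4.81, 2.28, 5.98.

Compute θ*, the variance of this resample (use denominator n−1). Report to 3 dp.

Mean = 4.5550; sum of squared deviations = 13.0786
s² = 13.0786 / 5 = 2.6157

θ* = 2.616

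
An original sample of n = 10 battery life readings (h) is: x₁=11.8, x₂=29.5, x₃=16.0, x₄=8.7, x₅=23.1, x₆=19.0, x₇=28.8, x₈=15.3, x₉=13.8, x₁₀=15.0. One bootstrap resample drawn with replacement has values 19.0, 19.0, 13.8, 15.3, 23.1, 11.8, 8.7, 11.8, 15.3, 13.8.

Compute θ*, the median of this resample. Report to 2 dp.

Sorted: 8.7, 11.8, 11.8, 13.8, 13.8, 15.3, 15.3, 19.0, 19.0, 23.1
Median = average of the two middle values = 14.55

θ* = 14.55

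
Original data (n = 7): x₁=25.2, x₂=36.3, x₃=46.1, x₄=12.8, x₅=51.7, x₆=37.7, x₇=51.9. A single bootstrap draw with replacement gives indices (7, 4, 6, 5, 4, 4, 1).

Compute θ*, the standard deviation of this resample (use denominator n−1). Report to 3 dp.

θ* = 17.873

Resample values: 51.9, 12.8, 37.7, 51.7, 12.8, 12.8, 25.2.
Mean = 29.2714; sum of squared deviations = 1916.6343
s² = 1916.6343 / 6 = 319.4390
s = √319.4390 = 17.873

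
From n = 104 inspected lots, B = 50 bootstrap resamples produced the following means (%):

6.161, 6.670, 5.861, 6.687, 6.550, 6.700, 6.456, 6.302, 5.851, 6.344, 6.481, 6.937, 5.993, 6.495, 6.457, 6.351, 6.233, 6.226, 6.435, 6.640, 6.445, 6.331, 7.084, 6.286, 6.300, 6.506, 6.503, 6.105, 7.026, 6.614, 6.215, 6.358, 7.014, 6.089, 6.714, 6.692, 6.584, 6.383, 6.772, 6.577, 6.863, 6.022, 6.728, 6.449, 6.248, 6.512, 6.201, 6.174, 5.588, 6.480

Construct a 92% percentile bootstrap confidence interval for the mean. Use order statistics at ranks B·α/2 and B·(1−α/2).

(5.851, 7.014)

Sorted replicates: 5.588, 5.851, 5.861, 5.993, 6.022, 6.089, 6.105, 6.161, 6.174, 6.201, 6.215, 6.226, 6.233, 6.248, 6.286, 6.300, 6.302, 6.331, 6.344, 6.351, 6.358, 6.383, 6.435, 6.445, 6.449, 6.456, 6.457, 6.480, 6.481, 6.495, 6.503, 6.506, 6.512, 6.550, 6.577, 6.584, 6.614, 6.640, 6.670, 6.687, 6.692, 6.700, 6.714, 6.728, 6.772, 6.863, 6.937, 7.014, 7.026, 7.084
α = 0.08; lower rank = 50 × 0.040 = 2; upper rank = 50 × 0.960 = 48.
The 2nd smallest replicate is 5.851; the 48th is 7.014.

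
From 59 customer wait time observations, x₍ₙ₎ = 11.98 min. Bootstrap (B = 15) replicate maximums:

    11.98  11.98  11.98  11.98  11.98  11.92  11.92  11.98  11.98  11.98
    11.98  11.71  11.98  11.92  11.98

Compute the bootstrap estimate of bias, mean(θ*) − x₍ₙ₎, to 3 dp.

bias = −0.030

mean(θ*) = (11.98 + 11.98 + 11.98 + 11.98 + 11.98 + 11.92 + 11.92 + 11.98 + 11.98 + 11.98 + 11.98 + 11.71 + 11.98 + 11.92 + 11.98) / 15 = 11.9500
bias = 11.9500 − 11.98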